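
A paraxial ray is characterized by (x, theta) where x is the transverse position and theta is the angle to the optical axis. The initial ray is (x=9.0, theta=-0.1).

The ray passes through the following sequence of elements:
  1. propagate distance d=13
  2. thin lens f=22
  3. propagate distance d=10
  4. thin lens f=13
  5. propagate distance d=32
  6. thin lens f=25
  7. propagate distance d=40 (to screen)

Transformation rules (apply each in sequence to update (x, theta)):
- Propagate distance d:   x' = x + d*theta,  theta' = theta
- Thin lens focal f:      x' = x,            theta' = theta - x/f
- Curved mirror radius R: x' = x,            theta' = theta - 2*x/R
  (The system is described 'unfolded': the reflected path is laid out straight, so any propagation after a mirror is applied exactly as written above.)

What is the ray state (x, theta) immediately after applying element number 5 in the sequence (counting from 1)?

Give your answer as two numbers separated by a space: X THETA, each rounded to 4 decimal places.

Initial: x=9.0000 theta=-0.1000
After 1 (propagate distance d=13): x=7.7000 theta=-0.1000
After 2 (thin lens f=22): x=7.7000 theta=-0.4500
After 3 (propagate distance d=10): x=3.2000 theta=-0.4500
After 4 (thin lens f=13): x=3.2000 theta=-181/260 (≈-0.6962)
After 5 (propagate distance d=32): x=-248/13 (≈-19.0769) theta=-181/260 (≈-0.6962)
Rounded to 4 decimal places: x = -19.0769, theta = -0.6962

Answer: -19.0769 -0.6962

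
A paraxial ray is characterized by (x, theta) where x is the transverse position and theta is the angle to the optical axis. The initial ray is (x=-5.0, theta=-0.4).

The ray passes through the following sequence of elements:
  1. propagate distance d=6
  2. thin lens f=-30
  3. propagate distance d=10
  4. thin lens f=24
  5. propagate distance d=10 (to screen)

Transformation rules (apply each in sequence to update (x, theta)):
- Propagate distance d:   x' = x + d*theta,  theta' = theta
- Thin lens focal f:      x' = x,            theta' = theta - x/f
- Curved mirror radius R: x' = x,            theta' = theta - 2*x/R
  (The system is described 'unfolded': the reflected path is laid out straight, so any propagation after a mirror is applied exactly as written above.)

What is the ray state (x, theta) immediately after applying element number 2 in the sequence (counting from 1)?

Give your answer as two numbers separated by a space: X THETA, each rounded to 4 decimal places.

Initial: x=-5.0000 theta=-0.4000
After 1 (propagate distance d=6): x=-7.4000 theta=-0.4000
After 2 (thin lens f=-30): x=-7.4000 theta=-97/150 (≈-0.6467)
Rounded to 4 decimal places: x = -7.4000, theta = -0.6467

Answer: -7.4000 -0.6467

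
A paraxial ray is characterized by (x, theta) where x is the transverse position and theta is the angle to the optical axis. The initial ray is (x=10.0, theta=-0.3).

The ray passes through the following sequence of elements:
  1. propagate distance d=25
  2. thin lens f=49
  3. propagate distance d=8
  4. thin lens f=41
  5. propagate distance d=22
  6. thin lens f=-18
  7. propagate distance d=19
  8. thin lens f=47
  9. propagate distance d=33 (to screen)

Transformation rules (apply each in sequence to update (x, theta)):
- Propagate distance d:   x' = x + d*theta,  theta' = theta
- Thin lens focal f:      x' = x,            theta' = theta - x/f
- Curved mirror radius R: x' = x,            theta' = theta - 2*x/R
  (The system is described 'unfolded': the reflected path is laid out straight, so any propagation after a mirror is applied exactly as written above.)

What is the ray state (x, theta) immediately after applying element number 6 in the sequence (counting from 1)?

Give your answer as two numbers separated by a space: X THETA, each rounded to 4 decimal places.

Answer: -7.8653 -0.7805

Derivation:
Initial: x=10.0000 theta=-0.3000
After 1 (propagate distance d=25): x=2.5000 theta=-0.3000
After 2 (thin lens f=49): x=2.5000 theta=-86/245 (≈-0.3510)
After 3 (propagate distance d=8): x=-151/490 (≈-0.3082) theta=-86/245 (≈-0.3510)
After 4 (thin lens f=41): x=-151/490 (≈-0.3082) theta=-6901/20090 (≈-0.3435)
After 5 (propagate distance d=22): x=-158013/20090 (≈-7.8653) theta=-6901/20090 (≈-0.3435)
After 6 (thin lens f=-18): x=-158013/20090 (≈-7.8653) theta=-31359/40180 (≈-0.7805)
Rounded to 4 decimal places: x = -7.8653, theta = -0.7805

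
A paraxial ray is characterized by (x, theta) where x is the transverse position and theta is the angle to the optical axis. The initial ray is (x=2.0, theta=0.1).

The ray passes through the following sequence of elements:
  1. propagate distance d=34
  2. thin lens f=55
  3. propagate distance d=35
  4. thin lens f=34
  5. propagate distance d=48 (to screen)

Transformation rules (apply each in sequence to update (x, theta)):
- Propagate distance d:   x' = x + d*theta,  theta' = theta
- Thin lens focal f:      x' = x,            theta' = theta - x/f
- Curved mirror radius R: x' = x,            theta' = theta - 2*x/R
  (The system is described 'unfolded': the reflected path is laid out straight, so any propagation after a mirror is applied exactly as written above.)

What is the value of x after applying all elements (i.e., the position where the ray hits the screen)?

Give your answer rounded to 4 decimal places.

Initial: x=2.0000 theta=0.1000
After 1 (propagate distance d=34): x=5.4000 theta=0.1000
After 2 (thin lens f=55): x=5.4000 theta=1/550 (≈0.0018)
After 3 (propagate distance d=35): x=601/110 (≈5.4636) theta=1/550 (≈0.0018)
After 4 (thin lens f=34): x=601/110 (≈5.4636) theta=-2971/18700 (≈-0.1589)
After 5 (propagate distance d=48 (to screen)): x=-20219/9350 (≈-2.1625) theta=-2971/18700 (≈-0.1589)
Rounded to 4 decimal places: x = -2.1625

Answer: -2.1625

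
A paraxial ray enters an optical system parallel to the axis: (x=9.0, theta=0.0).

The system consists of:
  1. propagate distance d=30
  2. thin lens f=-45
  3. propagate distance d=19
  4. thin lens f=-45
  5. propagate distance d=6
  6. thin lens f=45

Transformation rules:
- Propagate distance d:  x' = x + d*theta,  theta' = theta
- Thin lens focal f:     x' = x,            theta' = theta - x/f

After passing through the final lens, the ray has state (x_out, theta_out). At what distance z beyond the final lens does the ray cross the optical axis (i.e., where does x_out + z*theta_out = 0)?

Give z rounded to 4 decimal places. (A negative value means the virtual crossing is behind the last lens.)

Initial: x=9.0000 theta=0.0000
After 1 (propagate distance d=30): x=9.0000 theta=0.0000
After 2 (thin lens f=-45): x=9.0000 theta=0.2000
After 3 (propagate distance d=19): x=12.8000 theta=0.2000
After 4 (thin lens f=-45): x=12.8000 theta=109/225 (≈0.4844)
After 5 (propagate distance d=6): x=1178/75 (≈15.7067) theta=109/225 (≈0.4844)
After 6 (thin lens f=45): x=1178/75 (≈15.7067) theta=457/3375 (≈0.1354)
z_focus = -x_out/theta_out = -(1178/75)/(457/3375) = -53010/457 ≈ -115.9956
Rounded to 4 decimal places: z = -115.9956

Answer: -115.9956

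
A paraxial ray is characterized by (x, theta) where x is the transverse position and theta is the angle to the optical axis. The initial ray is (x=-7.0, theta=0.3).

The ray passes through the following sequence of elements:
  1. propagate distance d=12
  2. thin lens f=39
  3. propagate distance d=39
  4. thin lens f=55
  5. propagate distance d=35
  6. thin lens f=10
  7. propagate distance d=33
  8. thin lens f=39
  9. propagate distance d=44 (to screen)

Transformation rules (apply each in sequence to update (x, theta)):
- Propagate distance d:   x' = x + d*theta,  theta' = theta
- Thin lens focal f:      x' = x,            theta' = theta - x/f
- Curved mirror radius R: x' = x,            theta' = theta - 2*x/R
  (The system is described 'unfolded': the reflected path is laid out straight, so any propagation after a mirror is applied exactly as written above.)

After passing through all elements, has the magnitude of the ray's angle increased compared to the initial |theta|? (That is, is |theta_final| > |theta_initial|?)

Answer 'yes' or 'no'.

Answer: yes

Derivation:
Initial: x=-7.0000 theta=0.3000
After 1 (propagate distance d=12): x=-3.4000 theta=0.3000
After 2 (thin lens f=39): x=-3.4000 theta=151/390 (≈0.3872)
After 3 (propagate distance d=39): x=11.7000 theta=151/390 (≈0.3872)
After 4 (thin lens f=55): x=11.7000 theta=1871/10725 (≈0.1745)
After 5 (propagate distance d=35): x=76387/4290 (≈17.8058) theta=1871/10725 (≈0.1745)
After 6 (thin lens f=10): x=76387/4290 (≈17.8058) theta=-68903/42900 (≈-1.6061)
After 7 (propagate distance d=33): x=-1509929/42900 (≈-35.1965) theta=-68903/42900 (≈-1.6061)
After 8 (thin lens f=39): x=-1509929/42900 (≈-35.1965) theta=-294322/418275 (≈-0.7037)
After 9 (propagate distance d=44 (to screen)): x=-110687903/1673100 (≈-66.1574) theta=-294322/418275 (≈-0.7037)
|theta_initial|=0.3000 |theta_final|=294322/418275 (≈0.7037) -> increased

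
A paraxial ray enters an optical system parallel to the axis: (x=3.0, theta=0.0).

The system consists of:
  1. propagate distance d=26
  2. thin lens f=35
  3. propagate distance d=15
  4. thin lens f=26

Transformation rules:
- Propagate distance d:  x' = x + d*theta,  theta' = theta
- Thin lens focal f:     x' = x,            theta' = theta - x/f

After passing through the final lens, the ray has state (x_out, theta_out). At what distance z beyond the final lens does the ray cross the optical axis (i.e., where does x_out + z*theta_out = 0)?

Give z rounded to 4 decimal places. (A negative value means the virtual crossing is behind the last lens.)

Initial: x=3.0000 theta=0.0000
After 1 (propagate distance d=26): x=3.0000 theta=0.0000
After 2 (thin lens f=35): x=3.0000 theta=-3/35 (≈-0.0857)
After 3 (propagate distance d=15): x=12/7 (≈1.7143) theta=-3/35 (≈-0.0857)
After 4 (thin lens f=26): x=12/7 (≈1.7143) theta=-69/455 (≈-0.1516)
z_focus = -x_out/theta_out = -(12/7)/(-69/455) = 260/23 ≈ 11.3043
Rounded to 4 decimal places: z = 11.3043

Answer: 11.3043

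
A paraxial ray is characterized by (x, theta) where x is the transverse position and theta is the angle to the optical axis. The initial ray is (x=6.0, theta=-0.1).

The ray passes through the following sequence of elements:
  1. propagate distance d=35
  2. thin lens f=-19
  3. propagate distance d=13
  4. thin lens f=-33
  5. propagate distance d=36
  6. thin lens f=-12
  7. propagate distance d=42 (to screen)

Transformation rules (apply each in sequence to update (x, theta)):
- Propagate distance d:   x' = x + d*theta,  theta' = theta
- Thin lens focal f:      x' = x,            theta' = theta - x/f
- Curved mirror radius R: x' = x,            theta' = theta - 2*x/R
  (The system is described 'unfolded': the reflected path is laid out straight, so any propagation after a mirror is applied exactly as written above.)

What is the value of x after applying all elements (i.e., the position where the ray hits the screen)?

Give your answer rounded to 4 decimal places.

Initial: x=6.0000 theta=-0.1000
After 1 (propagate distance d=35): x=2.5000 theta=-0.1000
After 2 (thin lens f=-19): x=2.5000 theta=3/95 (≈0.0316)
After 3 (propagate distance d=13): x=553/190 (≈2.9105) theta=3/95 (≈0.0316)
After 4 (thin lens f=-33): x=553/190 (≈2.9105) theta=751/6270 (≈0.1198)
After 5 (propagate distance d=36): x=3019/418 (≈7.2225) theta=751/6270 (≈0.1198)
After 6 (thin lens f=-12): x=3019/418 (≈7.2225) theta=6033/8360 (≈0.7217)
After 7 (propagate distance d=42 (to screen)): x=8257/220 (≈37.5318) theta=6033/8360 (≈0.7217)
Rounded to 4 decimal places: x = 37.5318

Answer: 37.5318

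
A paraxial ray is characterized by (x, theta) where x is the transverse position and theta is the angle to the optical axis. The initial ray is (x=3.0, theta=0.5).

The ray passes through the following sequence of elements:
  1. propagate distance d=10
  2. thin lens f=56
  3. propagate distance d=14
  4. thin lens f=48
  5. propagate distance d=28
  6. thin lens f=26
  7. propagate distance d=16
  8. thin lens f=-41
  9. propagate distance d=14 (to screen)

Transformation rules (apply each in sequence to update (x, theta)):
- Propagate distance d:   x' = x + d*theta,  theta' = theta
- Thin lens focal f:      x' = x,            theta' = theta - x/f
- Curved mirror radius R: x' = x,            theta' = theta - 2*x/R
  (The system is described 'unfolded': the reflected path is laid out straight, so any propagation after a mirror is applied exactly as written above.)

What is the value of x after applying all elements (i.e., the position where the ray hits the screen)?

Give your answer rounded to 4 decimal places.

Initial: x=3.0000 theta=0.5000
After 1 (propagate distance d=10): x=8.0000 theta=0.5000
After 2 (thin lens f=56): x=8.0000 theta=5/14 (≈0.3571)
After 3 (propagate distance d=14): x=13.0000 theta=5/14 (≈0.3571)
After 4 (thin lens f=48): x=13.0000 theta=29/336 (≈0.0863)
After 5 (propagate distance d=28): x=185/12 (≈15.4167) theta=29/336 (≈0.0863)
After 6 (thin lens f=26): x=185/12 (≈15.4167) theta=-2213/4368 (≈-0.5066)
After 7 (propagate distance d=16): x=2661/364 (≈7.3104) theta=-2213/4368 (≈-0.5066)
After 8 (thin lens f=-41): x=2661/364 (≈7.3104) theta=-58801/179088 (≈-0.3283)
After 9 (propagate distance d=14 (to screen)): x=242999/89544 (≈2.7137) theta=-58801/179088 (≈-0.3283)
Rounded to 4 decimal places: x = 2.7137

Answer: 2.7137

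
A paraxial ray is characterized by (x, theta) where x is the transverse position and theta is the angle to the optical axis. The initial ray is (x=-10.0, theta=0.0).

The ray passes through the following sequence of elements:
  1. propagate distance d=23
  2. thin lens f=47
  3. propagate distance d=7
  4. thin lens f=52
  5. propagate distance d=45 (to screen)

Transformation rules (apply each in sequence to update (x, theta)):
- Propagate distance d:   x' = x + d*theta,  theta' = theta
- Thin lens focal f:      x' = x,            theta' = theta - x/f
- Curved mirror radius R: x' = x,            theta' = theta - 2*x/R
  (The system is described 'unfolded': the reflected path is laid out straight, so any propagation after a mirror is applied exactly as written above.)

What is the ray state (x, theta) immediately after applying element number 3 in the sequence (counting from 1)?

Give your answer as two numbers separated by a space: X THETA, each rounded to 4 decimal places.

Answer: -8.5106 0.2128

Derivation:
Initial: x=-10.0000 theta=0.0000
After 1 (propagate distance d=23): x=-10.0000 theta=0.0000
After 2 (thin lens f=47): x=-10.0000 theta=10/47 (≈0.2128)
After 3 (propagate distance d=7): x=-400/47 (≈-8.5106) theta=10/47 (≈0.2128)
Rounded to 4 decimal places: x = -8.5106, theta = 0.2128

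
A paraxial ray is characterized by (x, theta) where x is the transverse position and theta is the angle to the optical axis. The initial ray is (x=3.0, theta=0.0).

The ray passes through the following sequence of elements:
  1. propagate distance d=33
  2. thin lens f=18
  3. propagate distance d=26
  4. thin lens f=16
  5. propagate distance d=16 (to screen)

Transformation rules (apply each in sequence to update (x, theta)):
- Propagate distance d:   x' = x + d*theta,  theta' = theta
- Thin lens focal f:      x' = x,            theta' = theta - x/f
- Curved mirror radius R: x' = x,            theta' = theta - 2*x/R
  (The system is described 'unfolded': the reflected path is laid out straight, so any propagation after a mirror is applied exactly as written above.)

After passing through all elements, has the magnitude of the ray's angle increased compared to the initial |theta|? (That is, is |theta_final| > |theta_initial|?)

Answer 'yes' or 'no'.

Initial: x=3.0000 theta=0.0000
After 1 (propagate distance d=33): x=3.0000 theta=0.0000
After 2 (thin lens f=18): x=3.0000 theta=-1/6 (≈-0.1667)
After 3 (propagate distance d=26): x=-4/3 (≈-1.3333) theta=-1/6 (≈-0.1667)
After 4 (thin lens f=16): x=-4/3 (≈-1.3333) theta=-1/12 (≈-0.0833)
After 5 (propagate distance d=16 (to screen)): x=-8/3 (≈-2.6667) theta=-1/12 (≈-0.0833)
|theta_initial|=0.0000 |theta_final|=1/12 (≈0.0833) -> increased

Answer: yes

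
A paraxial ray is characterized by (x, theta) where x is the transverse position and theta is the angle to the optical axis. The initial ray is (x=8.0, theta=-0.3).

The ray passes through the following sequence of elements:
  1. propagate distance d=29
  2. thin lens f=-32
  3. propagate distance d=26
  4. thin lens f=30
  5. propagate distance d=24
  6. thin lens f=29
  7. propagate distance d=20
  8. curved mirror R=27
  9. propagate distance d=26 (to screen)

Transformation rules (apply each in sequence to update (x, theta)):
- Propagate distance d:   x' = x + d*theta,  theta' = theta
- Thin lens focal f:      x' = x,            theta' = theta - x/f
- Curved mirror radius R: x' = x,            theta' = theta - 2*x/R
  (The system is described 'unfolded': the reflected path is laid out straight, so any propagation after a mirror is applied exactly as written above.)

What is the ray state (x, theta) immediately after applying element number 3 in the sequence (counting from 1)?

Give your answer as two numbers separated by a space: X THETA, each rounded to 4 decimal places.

Answer: -9.0688 -0.3219

Derivation:
Initial: x=8.0000 theta=-0.3000
After 1 (propagate distance d=29): x=-0.7000 theta=-0.3000
After 2 (thin lens f=-32): x=-0.7000 theta=-103/320 (≈-0.3219)
After 3 (propagate distance d=26): x=-1451/160 (≈-9.0688) theta=-103/320 (≈-0.3219)
Rounded to 4 decimal places: x = -9.0688, theta = -0.3219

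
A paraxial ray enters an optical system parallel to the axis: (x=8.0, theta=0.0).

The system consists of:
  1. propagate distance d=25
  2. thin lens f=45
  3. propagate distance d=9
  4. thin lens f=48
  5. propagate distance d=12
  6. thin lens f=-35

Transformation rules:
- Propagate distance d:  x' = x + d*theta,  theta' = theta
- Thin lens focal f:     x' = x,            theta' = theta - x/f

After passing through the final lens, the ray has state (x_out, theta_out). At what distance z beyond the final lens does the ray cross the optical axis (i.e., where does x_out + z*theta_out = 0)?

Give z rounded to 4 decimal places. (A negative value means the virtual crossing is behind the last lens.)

Initial: x=8.0000 theta=0.0000
After 1 (propagate distance d=25): x=8.0000 theta=0.0000
After 2 (thin lens f=45): x=8.0000 theta=-8/45 (≈-0.1778)
After 3 (propagate distance d=9): x=6.4000 theta=-8/45 (≈-0.1778)
After 4 (thin lens f=48): x=6.4000 theta=-14/45 (≈-0.3111)
After 5 (propagate distance d=12): x=8/3 (≈2.6667) theta=-14/45 (≈-0.3111)
After 6 (thin lens f=-35): x=8/3 (≈2.6667) theta=-74/315 (≈-0.2349)
z_focus = -x_out/theta_out = -(8/3)/(-74/315) = 420/37 ≈ 11.3514
Rounded to 4 decimal places: z = 11.3514

Answer: 11.3514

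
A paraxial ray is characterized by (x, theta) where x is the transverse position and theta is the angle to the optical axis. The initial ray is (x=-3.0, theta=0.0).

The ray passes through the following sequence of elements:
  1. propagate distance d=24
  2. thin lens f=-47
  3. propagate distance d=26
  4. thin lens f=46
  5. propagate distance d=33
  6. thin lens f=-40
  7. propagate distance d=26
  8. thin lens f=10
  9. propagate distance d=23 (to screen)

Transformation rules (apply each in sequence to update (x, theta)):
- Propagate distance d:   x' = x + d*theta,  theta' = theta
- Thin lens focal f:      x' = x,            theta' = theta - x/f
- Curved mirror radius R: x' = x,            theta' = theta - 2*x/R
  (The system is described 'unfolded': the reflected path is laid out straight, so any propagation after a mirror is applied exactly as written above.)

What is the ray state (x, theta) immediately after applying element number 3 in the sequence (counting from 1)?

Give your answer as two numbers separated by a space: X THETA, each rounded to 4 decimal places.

Initial: x=-3.0000 theta=0.0000
After 1 (propagate distance d=24): x=-3.0000 theta=0.0000
After 2 (thin lens f=-47): x=-3.0000 theta=-3/47 (≈-0.0638)
After 3 (propagate distance d=26): x=-219/47 (≈-4.6596) theta=-3/47 (≈-0.0638)
Rounded to 4 decimal places: x = -4.6596, theta = -0.0638

Answer: -4.6596 -0.0638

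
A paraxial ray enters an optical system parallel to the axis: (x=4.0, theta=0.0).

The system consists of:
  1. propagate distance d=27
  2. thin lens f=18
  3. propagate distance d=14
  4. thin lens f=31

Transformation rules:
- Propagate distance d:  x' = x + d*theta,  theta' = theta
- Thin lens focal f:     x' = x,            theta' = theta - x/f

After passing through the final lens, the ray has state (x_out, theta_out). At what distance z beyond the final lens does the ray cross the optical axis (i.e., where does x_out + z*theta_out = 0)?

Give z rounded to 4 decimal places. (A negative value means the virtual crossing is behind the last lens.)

Answer: 3.5429

Derivation:
Initial: x=4.0000 theta=0.0000
After 1 (propagate distance d=27): x=4.0000 theta=0.0000
After 2 (thin lens f=18): x=4.0000 theta=-2/9 (≈-0.2222)
After 3 (propagate distance d=14): x=8/9 (≈0.8889) theta=-2/9 (≈-0.2222)
After 4 (thin lens f=31): x=8/9 (≈0.8889) theta=-70/279 (≈-0.2509)
z_focus = -x_out/theta_out = -(8/9)/(-70/279) = 124/35 ≈ 3.5429
Rounded to 4 decimal places: z = 3.5429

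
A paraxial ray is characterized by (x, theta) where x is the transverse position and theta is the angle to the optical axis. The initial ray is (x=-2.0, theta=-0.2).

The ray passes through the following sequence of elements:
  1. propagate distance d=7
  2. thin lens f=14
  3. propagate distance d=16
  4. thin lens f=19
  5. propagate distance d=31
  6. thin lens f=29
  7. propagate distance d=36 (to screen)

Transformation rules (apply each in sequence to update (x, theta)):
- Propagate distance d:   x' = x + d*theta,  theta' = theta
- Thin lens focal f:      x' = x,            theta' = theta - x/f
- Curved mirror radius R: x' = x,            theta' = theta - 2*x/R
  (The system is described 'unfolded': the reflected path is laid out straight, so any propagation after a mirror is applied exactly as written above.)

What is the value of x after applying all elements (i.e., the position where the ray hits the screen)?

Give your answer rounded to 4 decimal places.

Initial: x=-2.0000 theta=-0.2000
After 1 (propagate distance d=7): x=-3.4000 theta=-0.2000
After 2 (thin lens f=14): x=-3.4000 theta=3/70 (≈0.0429)
After 3 (propagate distance d=16): x=-19/7 (≈-2.7143) theta=3/70 (≈0.0429)
After 4 (thin lens f=19): x=-19/7 (≈-2.7143) theta=13/70 (≈0.1857)
After 5 (propagate distance d=31): x=213/70 (≈3.0429) theta=13/70 (≈0.1857)
After 6 (thin lens f=29): x=213/70 (≈3.0429) theta=82/1015 (≈0.0808)
After 7 (propagate distance d=36 (to screen)): x=12081/2030 (≈5.9512) theta=82/1015 (≈0.0808)
Rounded to 4 decimal places: x = 5.9512

Answer: 5.9512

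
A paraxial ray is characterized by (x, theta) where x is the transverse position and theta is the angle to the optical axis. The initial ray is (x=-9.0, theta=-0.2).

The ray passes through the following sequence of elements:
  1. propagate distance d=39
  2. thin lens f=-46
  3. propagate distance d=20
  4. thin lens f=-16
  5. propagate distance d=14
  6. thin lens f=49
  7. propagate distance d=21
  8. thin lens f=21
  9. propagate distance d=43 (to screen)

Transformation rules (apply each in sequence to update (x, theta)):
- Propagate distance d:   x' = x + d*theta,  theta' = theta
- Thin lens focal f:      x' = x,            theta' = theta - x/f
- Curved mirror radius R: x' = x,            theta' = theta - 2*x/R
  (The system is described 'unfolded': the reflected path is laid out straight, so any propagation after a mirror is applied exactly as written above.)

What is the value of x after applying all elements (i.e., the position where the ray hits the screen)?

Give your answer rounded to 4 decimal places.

Initial: x=-9.0000 theta=-0.2000
After 1 (propagate distance d=39): x=-16.8000 theta=-0.2000
After 2 (thin lens f=-46): x=-16.8000 theta=-13/23 (≈-0.5652)
After 3 (propagate distance d=20): x=-3232/115 (≈-28.1043) theta=-13/23 (≈-0.5652)
After 4 (thin lens f=-16): x=-3232/115 (≈-28.1043) theta=-267/115 (≈-2.3217)
After 5 (propagate distance d=14): x=-1394/23 (≈-60.6087) theta=-267/115 (≈-2.3217)
After 6 (thin lens f=49): x=-1394/23 (≈-60.6087) theta=-6113/5635 (≈-1.0848)
After 7 (propagate distance d=21): x=-67129/805 (≈-83.3901) theta=-6113/5635 (≈-1.0848)
After 8 (thin lens f=21): x=-67129/805 (≈-83.3901) theta=1394/483 (≈2.8861)
After 9 (propagate distance d=43 (to screen)): x=98323/2415 (≈40.7135) theta=1394/483 (≈2.8861)
Rounded to 4 decimal places: x = 40.7135

Answer: 40.7135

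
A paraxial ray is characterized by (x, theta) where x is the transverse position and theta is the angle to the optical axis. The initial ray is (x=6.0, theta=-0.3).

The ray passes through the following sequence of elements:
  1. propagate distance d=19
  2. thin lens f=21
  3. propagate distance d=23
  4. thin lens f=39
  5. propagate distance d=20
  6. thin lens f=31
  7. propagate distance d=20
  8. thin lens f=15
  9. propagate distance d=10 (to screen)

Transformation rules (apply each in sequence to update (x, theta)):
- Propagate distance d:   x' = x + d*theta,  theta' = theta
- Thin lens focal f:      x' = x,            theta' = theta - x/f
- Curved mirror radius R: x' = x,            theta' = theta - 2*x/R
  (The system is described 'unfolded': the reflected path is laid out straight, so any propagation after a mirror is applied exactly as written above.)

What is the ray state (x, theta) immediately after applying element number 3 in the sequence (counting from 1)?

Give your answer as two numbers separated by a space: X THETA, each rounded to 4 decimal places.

Initial: x=6.0000 theta=-0.3000
After 1 (propagate distance d=19): x=0.3000 theta=-0.3000
After 2 (thin lens f=21): x=0.3000 theta=-11/35 (≈-0.3143)
After 3 (propagate distance d=23): x=-97/14 (≈-6.9286) theta=-11/35 (≈-0.3143)
Rounded to 4 decimal places: x = -6.9286, theta = -0.3143

Answer: -6.9286 -0.3143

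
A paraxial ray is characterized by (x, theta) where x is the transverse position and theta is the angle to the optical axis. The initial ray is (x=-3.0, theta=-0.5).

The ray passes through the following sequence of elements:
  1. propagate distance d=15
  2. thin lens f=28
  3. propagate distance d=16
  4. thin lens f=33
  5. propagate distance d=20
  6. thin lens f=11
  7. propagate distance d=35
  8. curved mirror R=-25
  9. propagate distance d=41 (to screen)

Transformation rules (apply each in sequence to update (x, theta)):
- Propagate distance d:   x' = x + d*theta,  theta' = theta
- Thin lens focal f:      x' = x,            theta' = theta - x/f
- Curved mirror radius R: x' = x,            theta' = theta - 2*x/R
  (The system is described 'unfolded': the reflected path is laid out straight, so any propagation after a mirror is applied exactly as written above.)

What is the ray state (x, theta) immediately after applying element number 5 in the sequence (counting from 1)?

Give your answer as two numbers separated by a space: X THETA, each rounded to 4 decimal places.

Answer: -7.4242 0.2538

Derivation:
Initial: x=-3.0000 theta=-0.5000
After 1 (propagate distance d=15): x=-10.5000 theta=-0.5000
After 2 (thin lens f=28): x=-10.5000 theta=-0.1250
After 3 (propagate distance d=16): x=-12.5000 theta=-0.1250
After 4 (thin lens f=33): x=-12.5000 theta=67/264 (≈0.2538)
After 5 (propagate distance d=20): x=-245/33 (≈-7.4242) theta=67/264 (≈0.2538)
Rounded to 4 decimal places: x = -7.4242, theta = 0.2538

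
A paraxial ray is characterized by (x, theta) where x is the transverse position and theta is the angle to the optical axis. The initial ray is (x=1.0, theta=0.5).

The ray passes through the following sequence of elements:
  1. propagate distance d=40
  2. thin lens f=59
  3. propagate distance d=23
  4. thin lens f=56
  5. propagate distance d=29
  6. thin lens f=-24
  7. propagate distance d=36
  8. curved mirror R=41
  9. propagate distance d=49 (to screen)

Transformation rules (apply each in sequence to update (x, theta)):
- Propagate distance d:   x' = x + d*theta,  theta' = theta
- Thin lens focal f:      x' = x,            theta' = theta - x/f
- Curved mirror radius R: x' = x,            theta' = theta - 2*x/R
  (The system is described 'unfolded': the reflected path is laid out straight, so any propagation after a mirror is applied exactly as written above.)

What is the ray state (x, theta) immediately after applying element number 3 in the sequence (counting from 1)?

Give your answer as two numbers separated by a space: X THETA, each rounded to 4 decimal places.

Answer: 24.3136 0.1441

Derivation:
Initial: x=1.0000 theta=0.5000
After 1 (propagate distance d=40): x=21.0000 theta=0.5000
After 2 (thin lens f=59): x=21.0000 theta=17/118 (≈0.1441)
After 3 (propagate distance d=23): x=2869/118 (≈24.3136) theta=17/118 (≈0.1441)
Rounded to 4 decimal places: x = 24.3136, theta = 0.1441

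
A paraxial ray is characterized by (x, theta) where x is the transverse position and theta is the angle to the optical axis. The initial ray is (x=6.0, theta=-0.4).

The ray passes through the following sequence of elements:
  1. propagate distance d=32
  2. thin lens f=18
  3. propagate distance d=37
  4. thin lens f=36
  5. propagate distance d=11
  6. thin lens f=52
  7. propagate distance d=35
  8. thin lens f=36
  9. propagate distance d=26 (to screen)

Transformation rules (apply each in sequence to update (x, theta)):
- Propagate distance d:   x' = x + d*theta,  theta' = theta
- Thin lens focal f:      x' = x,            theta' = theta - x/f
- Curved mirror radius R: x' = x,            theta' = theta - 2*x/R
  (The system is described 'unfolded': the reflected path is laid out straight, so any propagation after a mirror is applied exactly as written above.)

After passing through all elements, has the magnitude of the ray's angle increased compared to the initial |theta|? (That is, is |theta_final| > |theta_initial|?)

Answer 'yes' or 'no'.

Initial: x=6.0000 theta=-0.4000
After 1 (propagate distance d=32): x=-6.8000 theta=-0.4000
After 2 (thin lens f=18): x=-6.8000 theta=-1/45 (≈-0.0222)
After 3 (propagate distance d=37): x=-343/45 (≈-7.6222) theta=-1/45 (≈-0.0222)
After 4 (thin lens f=36): x=-343/45 (≈-7.6222) theta=307/1620 (≈0.1895)
After 5 (propagate distance d=11): x=-8971/1620 (≈-5.5377) theta=307/1620 (≈0.1895)
After 6 (thin lens f=52): x=-8971/1620 (≈-5.5377) theta=4987/16848 (≈0.2960)
After 7 (propagate distance d=35): x=45137/9360 (≈4.8223) theta=4987/16848 (≈0.2960)
After 8 (thin lens f=36): x=45137/9360 (≈4.8223) theta=6067/37440 (≈0.1620)
After 9 (propagate distance d=26 (to screen)): x=33829/3744 (≈9.0355) theta=6067/37440 (≈0.1620)
|theta_initial|=0.4000 |theta_final|=6067/37440 (≈0.1620) -> not increased

Answer: no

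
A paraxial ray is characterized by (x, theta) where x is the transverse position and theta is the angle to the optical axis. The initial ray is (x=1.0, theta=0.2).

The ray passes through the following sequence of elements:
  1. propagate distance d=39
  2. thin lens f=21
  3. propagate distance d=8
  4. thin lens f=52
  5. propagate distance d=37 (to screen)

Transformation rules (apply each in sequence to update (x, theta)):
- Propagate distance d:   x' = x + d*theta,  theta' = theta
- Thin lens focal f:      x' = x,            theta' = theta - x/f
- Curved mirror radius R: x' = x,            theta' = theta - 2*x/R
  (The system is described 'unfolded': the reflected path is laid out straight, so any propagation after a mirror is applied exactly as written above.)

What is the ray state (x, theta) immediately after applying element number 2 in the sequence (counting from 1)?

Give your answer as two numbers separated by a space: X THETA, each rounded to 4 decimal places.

Answer: 8.8000 -0.2190

Derivation:
Initial: x=1.0000 theta=0.2000
After 1 (propagate distance d=39): x=8.8000 theta=0.2000
After 2 (thin lens f=21): x=8.8000 theta=-23/105 (≈-0.2190)
Rounded to 4 decimal places: x = 8.8000, theta = -0.2190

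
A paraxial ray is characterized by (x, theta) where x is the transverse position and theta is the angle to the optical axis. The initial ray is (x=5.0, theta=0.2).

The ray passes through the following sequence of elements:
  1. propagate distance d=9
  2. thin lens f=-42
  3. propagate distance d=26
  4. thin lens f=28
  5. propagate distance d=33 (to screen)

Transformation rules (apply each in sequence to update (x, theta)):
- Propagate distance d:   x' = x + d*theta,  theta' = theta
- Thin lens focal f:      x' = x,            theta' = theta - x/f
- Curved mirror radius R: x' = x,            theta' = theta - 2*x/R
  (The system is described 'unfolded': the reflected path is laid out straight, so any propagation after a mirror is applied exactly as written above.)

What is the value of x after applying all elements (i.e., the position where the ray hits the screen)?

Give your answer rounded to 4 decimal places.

Initial: x=5.0000 theta=0.2000
After 1 (propagate distance d=9): x=6.8000 theta=0.2000
After 2 (thin lens f=-42): x=6.8000 theta=38/105 (≈0.3619)
After 3 (propagate distance d=26): x=1702/105 (≈16.2095) theta=38/105 (≈0.3619)
After 4 (thin lens f=28): x=1702/105 (≈16.2095) theta=-319/1470 (≈-0.2170)
After 5 (propagate distance d=33 (to screen)): x=13301/1470 (≈9.0483) theta=-319/1470 (≈-0.2170)
Rounded to 4 decimal places: x = 9.0483

Answer: 9.0483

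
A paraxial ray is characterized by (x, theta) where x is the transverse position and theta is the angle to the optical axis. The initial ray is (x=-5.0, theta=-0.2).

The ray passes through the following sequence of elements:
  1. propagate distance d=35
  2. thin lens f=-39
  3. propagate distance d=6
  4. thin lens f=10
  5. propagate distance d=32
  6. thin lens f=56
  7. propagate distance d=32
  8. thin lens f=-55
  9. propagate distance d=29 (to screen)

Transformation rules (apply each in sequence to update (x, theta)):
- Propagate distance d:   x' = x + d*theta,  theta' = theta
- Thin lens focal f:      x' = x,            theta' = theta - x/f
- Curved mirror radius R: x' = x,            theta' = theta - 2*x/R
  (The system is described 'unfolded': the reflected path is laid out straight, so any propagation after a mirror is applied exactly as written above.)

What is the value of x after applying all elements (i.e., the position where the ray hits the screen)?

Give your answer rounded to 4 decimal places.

Initial: x=-5.0000 theta=-0.2000
After 1 (propagate distance d=35): x=-12.0000 theta=-0.2000
After 2 (thin lens f=-39): x=-12.0000 theta=-33/65 (≈-0.5077)
After 3 (propagate distance d=6): x=-978/65 (≈-15.0462) theta=-33/65 (≈-0.5077)
After 4 (thin lens f=10): x=-978/65 (≈-15.0462) theta=324/325 (≈0.9969)
After 5 (propagate distance d=32): x=5478/325 (≈16.8554) theta=324/325 (≈0.9969)
After 6 (thin lens f=56): x=5478/325 (≈16.8554) theta=6333/9100 (≈0.6959)
After 7 (propagate distance d=32): x=17802/455 (≈39.1253) theta=6333/9100 (≈0.6959)
After 8 (thin lens f=-55): x=17802/455 (≈39.1253) theta=140871/100100 (≈1.4073)
After 9 (propagate distance d=29 (to screen)): x=8001699/100100 (≈79.9371) theta=140871/100100 (≈1.4073)
Rounded to 4 decimal places: x = 79.9371

Answer: 79.9371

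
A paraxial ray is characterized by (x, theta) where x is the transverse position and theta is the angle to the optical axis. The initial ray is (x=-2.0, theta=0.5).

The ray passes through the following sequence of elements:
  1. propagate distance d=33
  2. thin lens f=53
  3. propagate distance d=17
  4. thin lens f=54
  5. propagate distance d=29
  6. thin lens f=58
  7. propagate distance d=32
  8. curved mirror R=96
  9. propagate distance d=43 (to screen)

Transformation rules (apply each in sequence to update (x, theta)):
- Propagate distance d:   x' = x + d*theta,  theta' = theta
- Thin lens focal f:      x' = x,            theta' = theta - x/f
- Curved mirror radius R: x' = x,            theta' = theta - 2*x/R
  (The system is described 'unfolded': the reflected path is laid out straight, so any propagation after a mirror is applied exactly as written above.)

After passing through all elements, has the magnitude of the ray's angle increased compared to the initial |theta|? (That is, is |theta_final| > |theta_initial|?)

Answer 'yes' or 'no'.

Answer: no

Derivation:
Initial: x=-2.0000 theta=0.5000
After 1 (propagate distance d=33): x=14.5000 theta=0.5000
After 2 (thin lens f=53): x=14.5000 theta=12/53 (≈0.2264)
After 3 (propagate distance d=17): x=1945/106 (≈18.3491) theta=12/53 (≈0.2264)
After 4 (thin lens f=54): x=1945/106 (≈18.3491) theta=-649/5724 (≈-0.1134)
After 5 (propagate distance d=29): x=86209/5724 (≈15.0610) theta=-649/5724 (≈-0.1134)
After 6 (thin lens f=58): x=86209/5724 (≈15.0610) theta=-123851/331992 (≈-0.3731)
After 7 (propagate distance d=32): x=57605/18444 (≈3.1232) theta=-123851/331992 (≈-0.3731)
After 8 (curved mirror R=96): x=57605/18444 (≈3.1232) theta=-1163623/2655936 (≈-0.4381)
After 9 (propagate distance d=43 (to screen)): x=-41740669/2655936 (≈-15.7160) theta=-1163623/2655936 (≈-0.4381)
|theta_initial|=0.5000 |theta_final|=1163623/2655936 (≈0.4381) -> not increased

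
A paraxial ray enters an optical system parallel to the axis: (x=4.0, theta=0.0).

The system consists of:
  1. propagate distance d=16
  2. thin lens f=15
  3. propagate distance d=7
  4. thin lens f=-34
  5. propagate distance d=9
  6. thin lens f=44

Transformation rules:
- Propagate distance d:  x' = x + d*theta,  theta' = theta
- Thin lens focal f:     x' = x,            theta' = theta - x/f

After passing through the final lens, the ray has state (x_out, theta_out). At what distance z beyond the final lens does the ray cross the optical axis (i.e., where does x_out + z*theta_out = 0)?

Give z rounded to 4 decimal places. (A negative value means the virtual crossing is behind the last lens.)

Initial: x=4.0000 theta=0.0000
After 1 (propagate distance d=16): x=4.0000 theta=0.0000
After 2 (thin lens f=15): x=4.0000 theta=-4/15 (≈-0.2667)
After 3 (propagate distance d=7): x=32/15 (≈2.1333) theta=-4/15 (≈-0.2667)
After 4 (thin lens f=-34): x=32/15 (≈2.1333) theta=-52/255 (≈-0.2039)
After 5 (propagate distance d=9): x=76/255 (≈0.2980) theta=-52/255 (≈-0.2039)
After 6 (thin lens f=44): x=76/255 (≈0.2980) theta=-197/935 (≈-0.2107)
z_focus = -x_out/theta_out = -(76/255)/(-197/935) = 836/591 ≈ 1.4146
Rounded to 4 decimal places: z = 1.4146

Answer: 1.4146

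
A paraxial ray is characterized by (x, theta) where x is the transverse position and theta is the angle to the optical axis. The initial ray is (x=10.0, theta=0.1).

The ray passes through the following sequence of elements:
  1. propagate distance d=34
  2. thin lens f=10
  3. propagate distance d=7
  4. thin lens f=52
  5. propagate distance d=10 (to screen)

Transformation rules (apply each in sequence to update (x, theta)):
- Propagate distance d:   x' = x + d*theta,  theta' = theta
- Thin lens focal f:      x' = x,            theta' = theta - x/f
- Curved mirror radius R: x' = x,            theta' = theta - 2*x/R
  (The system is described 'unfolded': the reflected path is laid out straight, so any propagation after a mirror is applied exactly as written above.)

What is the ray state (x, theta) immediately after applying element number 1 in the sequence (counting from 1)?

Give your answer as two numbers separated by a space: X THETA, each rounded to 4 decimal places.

Initial: x=10.0000 theta=0.1000
After 1 (propagate distance d=34): x=13.4000 theta=0.1000
Rounded to 4 decimal places: x = 13.4000, theta = 0.1000

Answer: 13.4000 0.1000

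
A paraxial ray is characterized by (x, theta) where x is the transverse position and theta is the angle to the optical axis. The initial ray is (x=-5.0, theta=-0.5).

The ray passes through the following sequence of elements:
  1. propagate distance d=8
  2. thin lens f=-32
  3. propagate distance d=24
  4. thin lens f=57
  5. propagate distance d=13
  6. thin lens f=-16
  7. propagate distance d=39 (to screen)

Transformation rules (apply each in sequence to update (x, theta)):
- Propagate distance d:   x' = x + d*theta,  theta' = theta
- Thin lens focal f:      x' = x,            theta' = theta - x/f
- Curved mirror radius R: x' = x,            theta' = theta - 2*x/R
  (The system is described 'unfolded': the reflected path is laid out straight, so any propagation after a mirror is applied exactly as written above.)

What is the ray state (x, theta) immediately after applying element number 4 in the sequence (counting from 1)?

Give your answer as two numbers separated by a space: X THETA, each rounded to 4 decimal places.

Initial: x=-5.0000 theta=-0.5000
After 1 (propagate distance d=8): x=-9.0000 theta=-0.5000
After 2 (thin lens f=-32): x=-9.0000 theta=-25/32 (≈-0.7813)
After 3 (propagate distance d=24): x=-27.7500 theta=-25/32 (≈-0.7813)
After 4 (thin lens f=57): x=-27.7500 theta=-179/608 (≈-0.2944)
Rounded to 4 decimal places: x = -27.7500, theta = -0.2944

Answer: -27.7500 -0.2944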